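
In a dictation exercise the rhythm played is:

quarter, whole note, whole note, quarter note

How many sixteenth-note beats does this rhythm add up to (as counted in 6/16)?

One sixteenth-note beat = 2 thirty-second notes.
Express everything in thirty-second notes: quarter = 8; whole note = 32; whole note = 32; quarter note = 8.
Altogether 8 + 32 + 32 + 8 = 80.
80 ÷ 2 = 40 beats.

40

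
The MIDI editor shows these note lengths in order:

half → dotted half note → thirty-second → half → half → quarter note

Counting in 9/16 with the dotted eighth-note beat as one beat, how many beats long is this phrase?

13.5

One dotted eighth-note beat = 6 thirty-second notes.
In thirty-second notes: half = 16; dotted half note = 24; thirty-second = 1; half = 16; half = 16; quarter note = 8.
Total: 16 + 24 + 1 + 16 + 16 + 8 = 81.
81 ÷ 6 = 13.5 beats.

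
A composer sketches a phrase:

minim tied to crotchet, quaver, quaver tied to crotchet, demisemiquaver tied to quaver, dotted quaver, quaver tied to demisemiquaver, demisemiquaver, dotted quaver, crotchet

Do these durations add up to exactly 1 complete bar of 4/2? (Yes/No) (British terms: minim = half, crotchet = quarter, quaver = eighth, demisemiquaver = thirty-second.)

No

One bar of 4/2 = 64 thirty-second notes.
Working in thirty-second notes: minim tied to crotchet (minim + crotchet) = 24; quaver = 4; quaver tied to crotchet (quaver + crotchet) = 12; demisemiquaver tied to quaver (demisemiquaver + quaver) = 5; dotted quaver = 6; quaver tied to demisemiquaver (quaver + demisemiquaver) = 5; demisemiquaver = 1; dotted quaver = 6; crotchet = 8.
Sum: 24 + 4 + 12 + 5 + 6 + 5 + 1 + 6 + 8 = 71.
71 exceeds 64, so the answer is No.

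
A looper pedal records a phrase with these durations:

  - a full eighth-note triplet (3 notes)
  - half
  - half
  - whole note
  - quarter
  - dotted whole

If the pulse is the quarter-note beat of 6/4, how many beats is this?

One quarter-note beat = 2 eighth notes.
Each duration in eighth notes: a full eighth-note triplet (3 notes) (three triplet eighths span one quarter) = 2; half = 4; half = 4; whole note = 8; quarter = 2; dotted whole = 12.
Adding: 2 + 4 + 4 + 8 + 2 + 12 = 32.
32 ÷ 2 = 16 beats.

16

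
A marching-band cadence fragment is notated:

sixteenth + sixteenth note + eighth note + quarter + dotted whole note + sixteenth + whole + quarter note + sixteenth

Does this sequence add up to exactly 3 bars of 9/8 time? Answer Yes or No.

Yes

One bar of 9/8 = 18 sixteenth notes, so 3 bars = 54.
Convert each value to sixteenth notes: sixteenth = 1; sixteenth note = 1; eighth note = 2; quarter = 4; dotted whole note = 24; sixteenth = 1; whole = 16; quarter note = 4; sixteenth = 1.
Adding: 1 + 1 + 2 + 4 + 24 + 1 + 16 + 4 + 1 = 54.
54 equals 54, so the answer is Yes.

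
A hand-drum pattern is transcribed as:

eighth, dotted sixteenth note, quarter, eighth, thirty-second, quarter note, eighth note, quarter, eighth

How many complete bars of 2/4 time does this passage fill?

One bar of 2/4 = 16 thirty-second notes.
In thirty-second notes: eighth = 4; dotted sixteenth note = 3; quarter = 8; eighth = 4; thirty-second = 1; quarter note = 8; eighth note = 4; quarter = 8; eighth = 4.
Adding: 4 + 3 + 8 + 4 + 1 + 8 + 4 + 8 + 4 = 44.
44 ÷ 16 = 2 complete bars with 12 left over.

2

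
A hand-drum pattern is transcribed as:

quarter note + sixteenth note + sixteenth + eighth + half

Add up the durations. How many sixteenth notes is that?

Each duration in sixteenth notes: quarter note = 4; sixteenth note = 1; sixteenth = 1; eighth = 2; half = 8.
Sum: 4 + 1 + 1 + 2 + 8 = 16 sixteenth notes.

16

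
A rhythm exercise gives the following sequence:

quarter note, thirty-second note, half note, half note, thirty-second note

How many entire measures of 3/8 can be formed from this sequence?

One bar of 3/8 = 12 thirty-second notes.
Working in thirty-second notes: quarter note = 8; thirty-second note = 1; half note = 16; half note = 16; thirty-second note = 1.
Altogether 8 + 1 + 16 + 16 + 1 = 42.
42 ÷ 12 = 3 complete bars with 6 left over.

3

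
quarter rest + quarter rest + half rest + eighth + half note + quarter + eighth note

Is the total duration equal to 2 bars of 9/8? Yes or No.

No

One bar of 9/8 = 9 eighth notes, so 2 bars = 18.
Each duration in eighth notes: quarter rest = 2; quarter rest = 2; half rest = 4; eighth = 1; half note = 4; quarter = 2; eighth note = 1.
Sum: 2 + 2 + 4 + 1 + 4 + 2 + 1 = 16.
16 falls short of 18, so the answer is No.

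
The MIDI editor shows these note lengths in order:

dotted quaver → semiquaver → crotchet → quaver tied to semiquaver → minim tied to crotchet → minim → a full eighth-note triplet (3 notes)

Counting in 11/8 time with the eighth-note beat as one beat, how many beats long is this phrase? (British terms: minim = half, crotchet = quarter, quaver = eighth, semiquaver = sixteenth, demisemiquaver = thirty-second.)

One eighth-note beat = 2 sixteenth notes.
Convert each value to sixteenth notes: dotted quaver = 3; semiquaver = 1; crotchet = 4; quaver tied to semiquaver (quaver + semiquaver) = 3; minim tied to crotchet (minim + crotchet) = 12; minim = 8; a full eighth-note triplet (3 notes) (three triplet eighths span one quarter) = 4.
Adding: 3 + 1 + 4 + 3 + 12 + 8 + 4 = 35.
35 ÷ 2 = 17.5 beats.

17.5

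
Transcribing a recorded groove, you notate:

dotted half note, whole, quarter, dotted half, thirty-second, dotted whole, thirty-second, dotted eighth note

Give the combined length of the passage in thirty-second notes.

Convert each value to thirty-second notes: dotted half note = 24; whole = 32; quarter = 8; dotted half = 24; thirty-second = 1; dotted whole = 48; thirty-second = 1; dotted eighth note = 6.
Sum: 24 + 32 + 8 + 24 + 1 + 48 + 1 + 6 = 144 thirty-second notes.

144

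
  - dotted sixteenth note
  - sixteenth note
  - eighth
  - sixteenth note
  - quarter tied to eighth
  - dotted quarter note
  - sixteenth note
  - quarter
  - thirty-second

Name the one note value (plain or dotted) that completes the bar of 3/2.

The bar of 3/2 = 48 thirty-second notes.
Express everything in thirty-second notes: dotted sixteenth note = 3; sixteenth note = 2; eighth = 4; sixteenth note = 2; quarter tied to eighth (quarter + eighth) = 12; dotted quarter note = 12; sixteenth note = 2; quarter = 8; thirty-second = 1.
Total: 3 + 2 + 4 + 2 + 12 + 12 + 2 + 8 + 1 = 46.
Remaining: 48 − 46 = 2 thirty-second notes, which is a sixteenth note.

sixteenth note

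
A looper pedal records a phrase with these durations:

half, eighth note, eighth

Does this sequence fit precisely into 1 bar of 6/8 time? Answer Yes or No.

Yes

One bar of 6/8 = 6 eighth notes.
Express everything in eighth notes: half = 4; eighth note = 1; eighth = 1.
Sum: 4 + 1 + 1 = 6.
6 equals 6, so the answer is Yes.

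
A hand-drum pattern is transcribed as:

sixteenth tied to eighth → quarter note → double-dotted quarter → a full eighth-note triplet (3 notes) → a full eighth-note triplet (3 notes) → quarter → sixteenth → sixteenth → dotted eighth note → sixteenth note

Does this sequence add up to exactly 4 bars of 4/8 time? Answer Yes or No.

Yes

One bar of 4/8 = 8 sixteenth notes, so 4 bars = 32.
Convert each value to sixteenth notes: sixteenth tied to eighth (sixteenth + eighth) = 3; quarter note = 4; double-dotted quarter = 7; a full eighth-note triplet (3 notes) (three triplet eighths span one quarter) = 4; a full eighth-note triplet (3 notes) (three triplet eighths span one quarter) = 4; quarter = 4; sixteenth = 1; sixteenth = 1; dotted eighth note = 3; sixteenth note = 1.
Sum: 3 + 4 + 7 + 4 + 4 + 4 + 1 + 1 + 3 + 1 = 32.
32 equals 32, so the answer is Yes.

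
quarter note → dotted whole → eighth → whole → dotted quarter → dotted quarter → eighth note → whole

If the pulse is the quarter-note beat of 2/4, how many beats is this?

One quarter-note beat = 2 eighth notes.
Express everything in eighth notes: quarter note = 2; dotted whole = 12; eighth = 1; whole = 8; dotted quarter = 3; dotted quarter = 3; eighth note = 1; whole = 8.
Total: 2 + 12 + 1 + 8 + 3 + 3 + 1 + 8 = 38.
38 ÷ 2 = 19 beats.

19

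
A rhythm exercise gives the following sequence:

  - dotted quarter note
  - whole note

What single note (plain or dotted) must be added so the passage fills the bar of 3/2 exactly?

The bar of 3/2 = 12 eighth notes.
Express everything in eighth notes: dotted quarter note = 3; whole note = 8.
Adding: 3 + 8 = 11.
Remaining: 12 − 11 = 1 eighth note, which is a eighth note.

eighth note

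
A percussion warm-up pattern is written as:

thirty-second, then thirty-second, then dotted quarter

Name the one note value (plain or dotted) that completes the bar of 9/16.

eighth note

The bar of 9/16 = 18 thirty-second notes.
Express everything in thirty-second notes: thirty-second = 1; thirty-second = 1; dotted quarter = 12.
Sum: 1 + 1 + 12 = 14.
Remaining: 18 − 14 = 4 thirty-second notes, which is a eighth note.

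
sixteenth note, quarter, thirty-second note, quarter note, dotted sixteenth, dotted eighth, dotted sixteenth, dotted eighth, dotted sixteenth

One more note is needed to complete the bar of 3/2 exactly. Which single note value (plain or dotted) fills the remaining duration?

The bar of 3/2 = 48 thirty-second notes.
Working in thirty-second notes: sixteenth note = 2; quarter = 8; thirty-second note = 1; quarter note = 8; dotted sixteenth = 3; dotted eighth = 6; dotted sixteenth = 3; dotted eighth = 6; dotted sixteenth = 3.
Adding: 2 + 8 + 1 + 8 + 3 + 6 + 3 + 6 + 3 = 40.
Remaining: 48 − 40 = 8 thirty-second notes, which is a quarter note.

quarter note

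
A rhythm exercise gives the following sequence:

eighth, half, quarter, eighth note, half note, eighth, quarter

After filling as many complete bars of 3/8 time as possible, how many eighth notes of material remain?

0

One bar of 3/8 = 3 eighth notes.
Working in eighth notes: eighth = 1; half = 4; quarter = 2; eighth note = 1; half note = 4; eighth = 1; quarter = 2.
Adding: 1 + 4 + 2 + 1 + 4 + 1 + 2 = 15.
15 ÷ 3 = 5 complete bars with 0 eighth notes remaining.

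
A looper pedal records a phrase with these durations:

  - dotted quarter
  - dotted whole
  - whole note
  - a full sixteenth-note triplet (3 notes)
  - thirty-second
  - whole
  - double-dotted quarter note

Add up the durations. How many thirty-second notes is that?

In thirty-second notes: dotted quarter = 12; dotted whole = 48; whole note = 32; a full sixteenth-note triplet (3 notes) (three triplet sixteenths span one eighth) = 4; thirty-second = 1; whole = 32; double-dotted quarter note = 14.
Sum: 12 + 48 + 32 + 4 + 1 + 32 + 14 = 143 thirty-second notes.

143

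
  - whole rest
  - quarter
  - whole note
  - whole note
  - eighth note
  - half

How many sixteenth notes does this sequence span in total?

62

Express everything in sixteenth notes: whole rest = 16; quarter = 4; whole note = 16; whole note = 16; eighth note = 2; half = 8.
Adding: 16 + 4 + 16 + 16 + 2 + 8 = 62 sixteenth notes.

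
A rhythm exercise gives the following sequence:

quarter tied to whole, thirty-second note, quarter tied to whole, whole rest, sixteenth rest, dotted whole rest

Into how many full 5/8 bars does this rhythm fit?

8

One bar of 5/8 = 20 thirty-second notes.
Express everything in thirty-second notes: quarter tied to whole (quarter + whole) = 40; thirty-second note = 1; quarter tied to whole (quarter + whole) = 40; whole rest = 32; sixteenth rest = 2; dotted whole rest = 48.
Total: 40 + 1 + 40 + 32 + 2 + 48 = 163.
163 ÷ 20 = 8 complete bars with 3 left over.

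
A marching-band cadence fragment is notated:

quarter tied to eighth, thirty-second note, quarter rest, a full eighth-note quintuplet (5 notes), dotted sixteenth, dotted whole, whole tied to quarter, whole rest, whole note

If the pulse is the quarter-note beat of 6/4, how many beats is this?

One quarter-note beat = 8 thirty-second notes.
Each duration in thirty-second notes: quarter tied to eighth (quarter + eighth) = 12; thirty-second note = 1; quarter rest = 8; a full eighth-note quintuplet (5 notes) (five quintuplet eighths span one half) = 16; dotted sixteenth = 3; dotted whole = 48; whole tied to quarter (whole + quarter) = 40; whole rest = 32; whole note = 32.
Total: 12 + 1 + 8 + 16 + 3 + 48 + 40 + 32 + 32 = 192.
192 ÷ 8 = 24 beats.

24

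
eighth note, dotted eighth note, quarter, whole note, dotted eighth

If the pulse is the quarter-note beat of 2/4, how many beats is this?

7

One quarter-note beat = 4 sixteenth notes.
Each duration in sixteenth notes: eighth note = 2; dotted eighth note = 3; quarter = 4; whole note = 16; dotted eighth = 3.
Sum: 2 + 3 + 4 + 16 + 3 = 28.
28 ÷ 4 = 7 beats.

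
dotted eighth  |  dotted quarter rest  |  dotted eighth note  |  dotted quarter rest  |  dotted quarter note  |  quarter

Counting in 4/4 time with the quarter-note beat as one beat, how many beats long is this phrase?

7

One quarter-note beat = 4 sixteenth notes.
Express everything in sixteenth notes: dotted eighth = 3; dotted quarter rest = 6; dotted eighth note = 3; dotted quarter rest = 6; dotted quarter note = 6; quarter = 4.
Altogether 3 + 6 + 3 + 6 + 6 + 4 = 28.
28 ÷ 4 = 7 beats.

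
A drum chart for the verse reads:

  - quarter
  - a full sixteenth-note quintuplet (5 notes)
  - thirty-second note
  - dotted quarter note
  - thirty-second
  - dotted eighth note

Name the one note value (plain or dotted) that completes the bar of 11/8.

The bar of 11/8 = 44 thirty-second notes.
Express everything in thirty-second notes: quarter = 8; a full sixteenth-note quintuplet (5 notes) (five quintuplet sixteenths span one quarter) = 8; thirty-second note = 1; dotted quarter note = 12; thirty-second = 1; dotted eighth note = 6.
Total: 8 + 8 + 1 + 12 + 1 + 6 = 36.
Remaining: 44 − 36 = 8 thirty-second notes, which is a quarter note.

quarter note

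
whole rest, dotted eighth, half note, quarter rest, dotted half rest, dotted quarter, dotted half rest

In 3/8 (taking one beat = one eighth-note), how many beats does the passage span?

One eighth-note beat = 2 sixteenth notes.
Convert each value to sixteenth notes: whole rest = 16; dotted eighth = 3; half note = 8; quarter rest = 4; dotted half rest = 12; dotted quarter = 6; dotted half rest = 12.
Altogether 16 + 3 + 8 + 4 + 12 + 6 + 12 = 61.
61 ÷ 2 = 30.5 beats.

30.5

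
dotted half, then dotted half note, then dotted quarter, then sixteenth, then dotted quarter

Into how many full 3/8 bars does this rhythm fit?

One bar of 3/8 = 6 sixteenth notes.
Convert each value to sixteenth notes: dotted half = 12; dotted half note = 12; dotted quarter = 6; sixteenth = 1; dotted quarter = 6.
Total: 12 + 12 + 6 + 1 + 6 = 37.
37 ÷ 6 = 6 complete bars with 1 left over.

6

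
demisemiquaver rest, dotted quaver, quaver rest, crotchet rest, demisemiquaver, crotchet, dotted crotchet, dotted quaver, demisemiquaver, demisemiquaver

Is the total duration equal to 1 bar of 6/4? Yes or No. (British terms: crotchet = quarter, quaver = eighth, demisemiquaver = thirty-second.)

One bar of 6/4 = 48 thirty-second notes.
Each duration in thirty-second notes: demisemiquaver rest = 1; dotted quaver = 6; quaver rest = 4; crotchet rest = 8; demisemiquaver = 1; crotchet = 8; dotted crotchet = 12; dotted quaver = 6; demisemiquaver = 1; demisemiquaver = 1.
Total: 1 + 6 + 4 + 8 + 1 + 8 + 12 + 6 + 1 + 1 = 48.
48 equals 48, so the answer is Yes.

Yes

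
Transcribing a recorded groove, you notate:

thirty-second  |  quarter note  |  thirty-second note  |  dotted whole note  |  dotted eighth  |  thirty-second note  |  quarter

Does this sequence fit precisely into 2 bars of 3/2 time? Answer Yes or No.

One bar of 3/2 = 48 thirty-second notes, so 2 bars = 96.
Working in thirty-second notes: thirty-second = 1; quarter note = 8; thirty-second note = 1; dotted whole note = 48; dotted eighth = 6; thirty-second note = 1; quarter = 8.
Altogether 1 + 8 + 1 + 48 + 6 + 1 + 8 = 73.
73 falls short of 96, so the answer is No.

No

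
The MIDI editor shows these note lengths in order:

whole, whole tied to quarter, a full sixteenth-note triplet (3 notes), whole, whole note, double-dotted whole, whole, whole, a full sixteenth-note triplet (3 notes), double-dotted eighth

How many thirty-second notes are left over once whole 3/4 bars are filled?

One bar of 3/4 = 24 thirty-second notes.
Express everything in thirty-second notes: whole = 32; whole tied to quarter (whole + quarter) = 40; a full sixteenth-note triplet (3 notes) (three triplet sixteenths span one eighth) = 4; whole = 32; whole note = 32; double-dotted whole = 56; whole = 32; whole = 32; a full sixteenth-note triplet (3 notes) (three triplet sixteenths span one eighth) = 4; double-dotted eighth = 7.
Sum: 32 + 40 + 4 + 32 + 32 + 56 + 32 + 32 + 4 + 7 = 271.
271 ÷ 24 = 11 complete bars with 7 thirty-second notes remaining.

7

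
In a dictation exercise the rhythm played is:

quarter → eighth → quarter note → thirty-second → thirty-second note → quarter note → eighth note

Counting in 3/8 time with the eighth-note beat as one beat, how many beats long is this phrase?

8.5

One eighth-note beat = 4 thirty-second notes.
Working in thirty-second notes: quarter = 8; eighth = 4; quarter note = 8; thirty-second = 1; thirty-second note = 1; quarter note = 8; eighth note = 4.
Total: 8 + 4 + 8 + 1 + 1 + 8 + 4 = 34.
34 ÷ 4 = 8.5 beats.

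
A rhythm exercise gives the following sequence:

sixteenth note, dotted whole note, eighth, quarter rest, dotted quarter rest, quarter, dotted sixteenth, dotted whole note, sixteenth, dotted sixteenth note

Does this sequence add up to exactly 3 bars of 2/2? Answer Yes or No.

No

One bar of 2/2 = 32 thirty-second notes, so 3 bars = 96.
Working in thirty-second notes: sixteenth note = 2; dotted whole note = 48; eighth = 4; quarter rest = 8; dotted quarter rest = 12; quarter = 8; dotted sixteenth = 3; dotted whole note = 48; sixteenth = 2; dotted sixteenth note = 3.
Altogether 2 + 48 + 4 + 8 + 12 + 8 + 3 + 48 + 2 + 3 = 138.
138 exceeds 96, so the answer is No.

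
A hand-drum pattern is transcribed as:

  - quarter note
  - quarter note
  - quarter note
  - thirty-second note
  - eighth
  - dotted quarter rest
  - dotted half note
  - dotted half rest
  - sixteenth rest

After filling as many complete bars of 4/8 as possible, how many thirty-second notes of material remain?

One bar of 4/8 = 16 thirty-second notes.
Convert each value to thirty-second notes: quarter note = 8; quarter note = 8; quarter note = 8; thirty-second note = 1; eighth = 4; dotted quarter rest = 12; dotted half note = 24; dotted half rest = 24; sixteenth rest = 2.
Adding: 8 + 8 + 8 + 1 + 4 + 12 + 24 + 24 + 2 = 91.
91 ÷ 16 = 5 complete bars with 11 thirty-second notes remaining.

11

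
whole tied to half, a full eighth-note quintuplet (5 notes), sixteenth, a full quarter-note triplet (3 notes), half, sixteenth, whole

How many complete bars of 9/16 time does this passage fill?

7

One bar of 9/16 = 9 sixteenth notes.
Express everything in sixteenth notes: whole tied to half (whole + half) = 24; a full eighth-note quintuplet (5 notes) (five quintuplet eighths span one half) = 8; sixteenth = 1; a full quarter-note triplet (3 notes) (three triplet quarters span one half) = 8; half = 8; sixteenth = 1; whole = 16.
Altogether 24 + 8 + 1 + 8 + 8 + 1 + 16 = 66.
66 ÷ 9 = 7 complete bars with 3 left over.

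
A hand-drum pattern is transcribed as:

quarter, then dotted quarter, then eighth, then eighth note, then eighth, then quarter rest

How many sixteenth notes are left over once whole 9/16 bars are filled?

One bar of 9/16 = 9 sixteenth notes.
Express everything in sixteenth notes: quarter = 4; dotted quarter = 6; eighth = 2; eighth note = 2; eighth = 2; quarter rest = 4.
Altogether 4 + 6 + 2 + 2 + 2 + 4 = 20.
20 ÷ 9 = 2 complete bars with 2 sixteenth notes remaining.

2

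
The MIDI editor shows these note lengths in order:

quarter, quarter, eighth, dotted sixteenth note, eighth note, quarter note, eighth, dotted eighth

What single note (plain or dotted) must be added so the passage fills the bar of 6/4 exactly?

dotted sixteenth note

The bar of 6/4 = 48 thirty-second notes.
In thirty-second notes: quarter = 8; quarter = 8; eighth = 4; dotted sixteenth note = 3; eighth note = 4; quarter note = 8; eighth = 4; dotted eighth = 6.
Sum: 8 + 8 + 4 + 3 + 4 + 8 + 4 + 6 = 45.
Remaining: 48 − 45 = 3 thirty-second notes, which is a dotted sixteenth note.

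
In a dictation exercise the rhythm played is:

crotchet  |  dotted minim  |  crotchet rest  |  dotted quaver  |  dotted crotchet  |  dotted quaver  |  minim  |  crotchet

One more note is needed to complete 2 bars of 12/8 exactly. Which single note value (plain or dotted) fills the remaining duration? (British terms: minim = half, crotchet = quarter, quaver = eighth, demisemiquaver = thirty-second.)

quarter note

2 bars of 12/8 = 48 sixteenth notes.
Convert each value to sixteenth notes: crotchet = 4; dotted minim = 12; crotchet rest = 4; dotted quaver = 3; dotted crotchet = 6; dotted quaver = 3; minim = 8; crotchet = 4.
Sum: 4 + 12 + 4 + 3 + 6 + 3 + 8 + 4 = 44.
Remaining: 48 − 44 = 4 sixteenth notes, which is a quarter note.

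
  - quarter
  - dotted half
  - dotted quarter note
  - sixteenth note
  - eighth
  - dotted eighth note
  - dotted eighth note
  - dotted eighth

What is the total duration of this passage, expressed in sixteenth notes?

Convert each value to sixteenth notes: quarter = 4; dotted half = 12; dotted quarter note = 6; sixteenth note = 1; eighth = 2; dotted eighth note = 3; dotted eighth note = 3; dotted eighth = 3.
Total: 4 + 12 + 6 + 1 + 2 + 3 + 3 + 3 = 34 sixteenth notes.

34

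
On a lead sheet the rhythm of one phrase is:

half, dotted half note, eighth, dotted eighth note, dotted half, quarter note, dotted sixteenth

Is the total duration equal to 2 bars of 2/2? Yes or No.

One bar of 2/2 = 32 thirty-second notes, so 2 bars = 64.
Express everything in thirty-second notes: half = 16; dotted half note = 24; eighth = 4; dotted eighth note = 6; dotted half = 24; quarter note = 8; dotted sixteenth = 3.
Sum: 16 + 24 + 4 + 6 + 24 + 8 + 3 = 85.
85 exceeds 64, so the answer is No.

No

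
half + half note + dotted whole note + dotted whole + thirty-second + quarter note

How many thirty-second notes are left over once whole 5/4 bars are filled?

One bar of 5/4 = 40 thirty-second notes.
In thirty-second notes: half = 16; half note = 16; dotted whole note = 48; dotted whole = 48; thirty-second = 1; quarter note = 8.
Total: 16 + 16 + 48 + 48 + 1 + 8 = 137.
137 ÷ 40 = 3 complete bars with 17 thirty-second notes remaining.

17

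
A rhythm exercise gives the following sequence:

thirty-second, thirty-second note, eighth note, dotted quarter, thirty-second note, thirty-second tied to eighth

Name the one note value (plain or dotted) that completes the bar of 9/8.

dotted quarter note

The bar of 9/8 = 36 thirty-second notes.
Each duration in thirty-second notes: thirty-second = 1; thirty-second note = 1; eighth note = 4; dotted quarter = 12; thirty-second note = 1; thirty-second tied to eighth (thirty-second + eighth) = 5.
Total: 1 + 1 + 4 + 12 + 1 + 5 = 24.
Remaining: 36 − 24 = 12 thirty-second notes, which is a dotted quarter note.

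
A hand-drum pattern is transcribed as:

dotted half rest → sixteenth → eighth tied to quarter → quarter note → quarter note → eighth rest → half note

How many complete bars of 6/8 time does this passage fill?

3

One bar of 6/8 = 12 sixteenth notes.
Express everything in sixteenth notes: dotted half rest = 12; sixteenth = 1; eighth tied to quarter (eighth + quarter) = 6; quarter note = 4; quarter note = 4; eighth rest = 2; half note = 8.
Adding: 12 + 1 + 6 + 4 + 4 + 2 + 8 = 37.
37 ÷ 12 = 3 complete bars with 1 left over.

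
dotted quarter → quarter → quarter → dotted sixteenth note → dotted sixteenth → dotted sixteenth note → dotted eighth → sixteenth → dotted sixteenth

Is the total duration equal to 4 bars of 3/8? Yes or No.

One bar of 3/8 = 12 thirty-second notes, so 4 bars = 48.
Express everything in thirty-second notes: dotted quarter = 12; quarter = 8; quarter = 8; dotted sixteenth note = 3; dotted sixteenth = 3; dotted sixteenth note = 3; dotted eighth = 6; sixteenth = 2; dotted sixteenth = 3.
Sum: 12 + 8 + 8 + 3 + 3 + 3 + 6 + 2 + 3 = 48.
48 equals 48, so the answer is Yes.

Yes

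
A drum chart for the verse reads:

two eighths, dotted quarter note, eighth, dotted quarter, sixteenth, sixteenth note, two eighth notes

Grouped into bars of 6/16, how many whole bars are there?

4

One bar of 6/16 = 6 sixteenth notes.
In sixteenth notes: eighth = 2; eighth = 2; dotted quarter note = 6; eighth = 2; dotted quarter = 6; sixteenth = 1; sixteenth note = 1; eighth note = 2; eighth note = 2.
Sum: 2 + 2 + 6 + 2 + 6 + 1 + 1 + 2 + 2 = 24.
24 ÷ 6 = 4 complete bars with 0 left over.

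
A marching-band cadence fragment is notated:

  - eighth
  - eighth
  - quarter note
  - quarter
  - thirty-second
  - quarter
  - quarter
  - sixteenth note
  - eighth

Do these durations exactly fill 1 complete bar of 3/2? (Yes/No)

No

One bar of 3/2 = 48 thirty-second notes.
Working in thirty-second notes: eighth = 4; eighth = 4; quarter note = 8; quarter = 8; thirty-second = 1; quarter = 8; quarter = 8; sixteenth note = 2; eighth = 4.
Sum: 4 + 4 + 8 + 8 + 1 + 8 + 8 + 2 + 4 = 47.
47 falls short of 48, so the answer is No.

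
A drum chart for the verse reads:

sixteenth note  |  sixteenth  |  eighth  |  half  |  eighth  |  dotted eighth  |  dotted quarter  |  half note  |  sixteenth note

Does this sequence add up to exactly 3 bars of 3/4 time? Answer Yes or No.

One bar of 3/4 = 12 sixteenth notes, so 3 bars = 36.
Convert each value to sixteenth notes: sixteenth note = 1; sixteenth = 1; eighth = 2; half = 8; eighth = 2; dotted eighth = 3; dotted quarter = 6; half note = 8; sixteenth note = 1.
Sum: 1 + 1 + 2 + 8 + 2 + 3 + 6 + 8 + 1 = 32.
32 falls short of 36, so the answer is No.

No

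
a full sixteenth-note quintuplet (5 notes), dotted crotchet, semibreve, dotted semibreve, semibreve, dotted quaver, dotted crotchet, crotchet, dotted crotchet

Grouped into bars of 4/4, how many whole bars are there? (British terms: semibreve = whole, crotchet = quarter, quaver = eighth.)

One bar of 4/4 = 16 sixteenth notes.
Each duration in sixteenth notes: a full sixteenth-note quintuplet (5 notes) (five quintuplet sixteenths span one quarter) = 4; dotted crotchet = 6; semibreve = 16; dotted semibreve = 24; semibreve = 16; dotted quaver = 3; dotted crotchet = 6; crotchet = 4; dotted crotchet = 6.
Sum: 4 + 6 + 16 + 24 + 16 + 3 + 6 + 4 + 6 = 85.
85 ÷ 16 = 5 complete bars with 5 left over.

5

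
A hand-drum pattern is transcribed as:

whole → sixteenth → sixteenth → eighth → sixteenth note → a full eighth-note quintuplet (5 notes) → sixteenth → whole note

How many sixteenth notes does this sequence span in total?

46

Convert each value to sixteenth notes: whole = 16; sixteenth = 1; sixteenth = 1; eighth = 2; sixteenth note = 1; a full eighth-note quintuplet (5 notes) (five quintuplet eighths span one half) = 8; sixteenth = 1; whole note = 16.
Adding: 16 + 1 + 1 + 2 + 1 + 8 + 1 + 16 = 46 sixteenth notes.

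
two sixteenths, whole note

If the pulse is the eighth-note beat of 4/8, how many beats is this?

9

One eighth-note beat = 2 sixteenth notes.
Express everything in sixteenth notes: sixteenth = 1; sixteenth = 1; whole note = 16.
Altogether 1 + 1 + 16 = 18.
18 ÷ 2 = 9 beats.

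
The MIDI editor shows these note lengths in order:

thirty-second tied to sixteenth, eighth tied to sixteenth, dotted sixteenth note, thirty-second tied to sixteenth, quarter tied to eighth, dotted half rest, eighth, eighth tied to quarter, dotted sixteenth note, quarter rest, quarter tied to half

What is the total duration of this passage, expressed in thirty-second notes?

Each duration in thirty-second notes: thirty-second tied to sixteenth (thirty-second + sixteenth) = 3; eighth tied to sixteenth (eighth + sixteenth) = 6; dotted sixteenth note = 3; thirty-second tied to sixteenth (thirty-second + sixteenth) = 3; quarter tied to eighth (quarter + eighth) = 12; dotted half rest = 24; eighth = 4; eighth tied to quarter (eighth + quarter) = 12; dotted sixteenth note = 3; quarter rest = 8; quarter tied to half (quarter + half) = 24.
Altogether 3 + 6 + 3 + 3 + 12 + 24 + 4 + 12 + 3 + 8 + 24 = 102 thirty-second notes.

102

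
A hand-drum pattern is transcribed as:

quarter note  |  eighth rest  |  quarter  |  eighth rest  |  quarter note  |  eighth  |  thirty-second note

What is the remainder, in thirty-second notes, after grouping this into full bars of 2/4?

One bar of 2/4 = 16 thirty-second notes.
Convert each value to thirty-second notes: quarter note = 8; eighth rest = 4; quarter = 8; eighth rest = 4; quarter note = 8; eighth = 4; thirty-second note = 1.
Sum: 8 + 4 + 8 + 4 + 8 + 4 + 1 = 37.
37 ÷ 16 = 2 complete bars with 5 thirty-second notes remaining.

5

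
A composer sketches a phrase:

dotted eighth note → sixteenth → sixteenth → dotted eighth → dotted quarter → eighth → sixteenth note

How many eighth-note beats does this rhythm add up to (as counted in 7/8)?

One eighth-note beat = 2 sixteenth notes.
Convert each value to sixteenth notes: dotted eighth note = 3; sixteenth = 1; sixteenth = 1; dotted eighth = 3; dotted quarter = 6; eighth = 2; sixteenth note = 1.
Sum: 3 + 1 + 1 + 3 + 6 + 2 + 1 = 17.
17 ÷ 2 = 8.5 beats.

8.5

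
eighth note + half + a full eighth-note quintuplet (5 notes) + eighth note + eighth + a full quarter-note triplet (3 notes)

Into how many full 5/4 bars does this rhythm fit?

1

One bar of 5/4 = 10 eighth notes.
Each duration in eighth notes: eighth note = 1; half = 4; a full eighth-note quintuplet (5 notes) (five quintuplet eighths span one half) = 4; eighth note = 1; eighth = 1; a full quarter-note triplet (3 notes) (three triplet quarters span one half) = 4.
Total: 1 + 4 + 4 + 1 + 1 + 4 = 15.
15 ÷ 10 = 1 complete bar with 5 left over.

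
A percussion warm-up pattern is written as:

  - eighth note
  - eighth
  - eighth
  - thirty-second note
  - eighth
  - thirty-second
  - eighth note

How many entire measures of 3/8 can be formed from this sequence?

1

One bar of 3/8 = 12 thirty-second notes.
Convert each value to thirty-second notes: eighth note = 4; eighth = 4; eighth = 4; thirty-second note = 1; eighth = 4; thirty-second = 1; eighth note = 4.
Sum: 4 + 4 + 4 + 1 + 4 + 1 + 4 = 22.
22 ÷ 12 = 1 complete bar with 10 left over.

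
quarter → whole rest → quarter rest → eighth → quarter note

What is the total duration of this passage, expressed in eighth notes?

15

In eighth notes: quarter = 2; whole rest = 8; quarter rest = 2; eighth = 1; quarter note = 2.
Sum: 2 + 8 + 2 + 1 + 2 = 15 eighth notes.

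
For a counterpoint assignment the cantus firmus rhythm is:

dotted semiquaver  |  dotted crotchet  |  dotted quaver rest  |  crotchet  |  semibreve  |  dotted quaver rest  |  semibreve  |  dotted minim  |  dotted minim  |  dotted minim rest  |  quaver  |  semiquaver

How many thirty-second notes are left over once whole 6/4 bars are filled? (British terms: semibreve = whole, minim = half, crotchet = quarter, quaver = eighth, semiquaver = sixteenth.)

33

One bar of 6/4 = 48 thirty-second notes.
Express everything in thirty-second notes: dotted semiquaver = 3; dotted crotchet = 12; dotted quaver rest = 6; crotchet = 8; semibreve = 32; dotted quaver rest = 6; semibreve = 32; dotted minim = 24; dotted minim = 24; dotted minim rest = 24; quaver = 4; semiquaver = 2.
Total: 3 + 12 + 6 + 8 + 32 + 6 + 32 + 24 + 24 + 24 + 4 + 2 = 177.
177 ÷ 48 = 3 complete bars with 33 thirty-second notes remaining.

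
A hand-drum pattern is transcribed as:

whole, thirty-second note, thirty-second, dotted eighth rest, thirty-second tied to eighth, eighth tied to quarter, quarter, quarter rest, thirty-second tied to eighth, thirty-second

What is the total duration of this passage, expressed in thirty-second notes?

Working in thirty-second notes: whole = 32; thirty-second note = 1; thirty-second = 1; dotted eighth rest = 6; thirty-second tied to eighth (thirty-second + eighth) = 5; eighth tied to quarter (eighth + quarter) = 12; quarter = 8; quarter rest = 8; thirty-second tied to eighth (thirty-second + eighth) = 5; thirty-second = 1.
Adding: 32 + 1 + 1 + 6 + 5 + 12 + 8 + 8 + 5 + 1 = 79 thirty-second notes.

79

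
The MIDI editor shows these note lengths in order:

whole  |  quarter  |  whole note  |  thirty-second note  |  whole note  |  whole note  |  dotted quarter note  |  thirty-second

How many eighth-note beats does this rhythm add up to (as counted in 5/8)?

One eighth-note beat = 4 thirty-second notes.
Convert each value to thirty-second notes: whole = 32; quarter = 8; whole note = 32; thirty-second note = 1; whole note = 32; whole note = 32; dotted quarter note = 12; thirty-second = 1.
Altogether 32 + 8 + 32 + 1 + 32 + 32 + 12 + 1 = 150.
150 ÷ 4 = 37.5 beats.

37.5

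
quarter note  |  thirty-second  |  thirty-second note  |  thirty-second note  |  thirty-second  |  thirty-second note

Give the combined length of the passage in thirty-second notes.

13

Each duration in thirty-second notes: quarter note = 8; thirty-second = 1; thirty-second note = 1; thirty-second note = 1; thirty-second = 1; thirty-second note = 1.
Total: 8 + 1 + 1 + 1 + 1 + 1 = 13 thirty-second notes.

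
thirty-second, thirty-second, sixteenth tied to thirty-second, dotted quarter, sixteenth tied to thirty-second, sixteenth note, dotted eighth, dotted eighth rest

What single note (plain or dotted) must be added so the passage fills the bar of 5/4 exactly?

dotted eighth note

The bar of 5/4 = 40 thirty-second notes.
Express everything in thirty-second notes: thirty-second = 1; thirty-second = 1; sixteenth tied to thirty-second (sixteenth + thirty-second) = 3; dotted quarter = 12; sixteenth tied to thirty-second (sixteenth + thirty-second) = 3; sixteenth note = 2; dotted eighth = 6; dotted eighth rest = 6.
Adding: 1 + 1 + 3 + 12 + 3 + 2 + 6 + 6 = 34.
Remaining: 40 − 34 = 6 thirty-second notes, which is a dotted eighth note.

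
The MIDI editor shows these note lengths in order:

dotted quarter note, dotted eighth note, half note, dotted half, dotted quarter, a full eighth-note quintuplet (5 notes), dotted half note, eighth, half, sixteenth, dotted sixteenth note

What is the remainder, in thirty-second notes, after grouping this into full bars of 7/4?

23

One bar of 7/4 = 56 thirty-second notes.
Convert each value to thirty-second notes: dotted quarter note = 12; dotted eighth note = 6; half note = 16; dotted half = 24; dotted quarter = 12; a full eighth-note quintuplet (5 notes) (five quintuplet eighths span one half) = 16; dotted half note = 24; eighth = 4; half = 16; sixteenth = 2; dotted sixteenth note = 3.
Total: 12 + 6 + 16 + 24 + 12 + 16 + 24 + 4 + 16 + 2 + 3 = 135.
135 ÷ 56 = 2 complete bars with 23 thirty-second notes remaining.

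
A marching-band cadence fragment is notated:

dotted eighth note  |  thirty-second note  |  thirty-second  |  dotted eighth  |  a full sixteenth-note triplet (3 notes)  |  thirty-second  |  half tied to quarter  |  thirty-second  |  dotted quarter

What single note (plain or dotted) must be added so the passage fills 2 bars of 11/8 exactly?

2 bars of 11/8 = 88 thirty-second notes.
Working in thirty-second notes: dotted eighth note = 6; thirty-second note = 1; thirty-second = 1; dotted eighth = 6; a full sixteenth-note triplet (3 notes) (three triplet sixteenths span one eighth) = 4; thirty-second = 1; half tied to quarter (half + quarter) = 24; thirty-second = 1; dotted quarter = 12.
Total: 6 + 1 + 1 + 6 + 4 + 1 + 24 + 1 + 12 = 56.
Remaining: 88 − 56 = 32 thirty-second notes, which is a whole note.

whole note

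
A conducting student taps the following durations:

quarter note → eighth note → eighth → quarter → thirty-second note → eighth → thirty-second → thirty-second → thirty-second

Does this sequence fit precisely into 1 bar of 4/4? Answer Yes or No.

One bar of 4/4 = 32 thirty-second notes.
Convert each value to thirty-second notes: quarter note = 8; eighth note = 4; eighth = 4; quarter = 8; thirty-second note = 1; eighth = 4; thirty-second = 1; thirty-second = 1; thirty-second = 1.
Total: 8 + 4 + 4 + 8 + 1 + 4 + 1 + 1 + 1 = 32.
32 equals 32, so the answer is Yes.

Yes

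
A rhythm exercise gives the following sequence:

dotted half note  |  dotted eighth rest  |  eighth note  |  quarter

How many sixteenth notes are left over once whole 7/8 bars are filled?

7

One bar of 7/8 = 14 sixteenth notes.
Express everything in sixteenth notes: dotted half note = 12; dotted eighth rest = 3; eighth note = 2; quarter = 4.
Adding: 12 + 3 + 2 + 4 = 21.
21 ÷ 14 = 1 complete bar with 7 sixteenth notes remaining.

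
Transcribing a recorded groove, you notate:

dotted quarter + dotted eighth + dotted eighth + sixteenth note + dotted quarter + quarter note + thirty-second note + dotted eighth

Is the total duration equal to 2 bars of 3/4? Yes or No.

One bar of 3/4 = 24 thirty-second notes, so 2 bars = 48.
In thirty-second notes: dotted quarter = 12; dotted eighth = 6; dotted eighth = 6; sixteenth note = 2; dotted quarter = 12; quarter note = 8; thirty-second note = 1; dotted eighth = 6.
Adding: 12 + 6 + 6 + 2 + 12 + 8 + 1 + 6 = 53.
53 exceeds 48, so the answer is No.

No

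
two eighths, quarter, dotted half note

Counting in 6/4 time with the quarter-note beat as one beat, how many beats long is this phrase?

One quarter-note beat = 2 eighth notes.
Working in eighth notes: eighth = 1; eighth = 1; quarter = 2; dotted half note = 6.
Sum: 1 + 1 + 2 + 6 = 10.
10 ÷ 2 = 5 beats.

5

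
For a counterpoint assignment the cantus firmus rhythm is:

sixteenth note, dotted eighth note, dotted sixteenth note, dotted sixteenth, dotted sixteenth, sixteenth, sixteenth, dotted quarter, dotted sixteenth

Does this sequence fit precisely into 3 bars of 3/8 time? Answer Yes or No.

Yes

One bar of 3/8 = 12 thirty-second notes, so 3 bars = 36.
Express everything in thirty-second notes: sixteenth note = 2; dotted eighth note = 6; dotted sixteenth note = 3; dotted sixteenth = 3; dotted sixteenth = 3; sixteenth = 2; sixteenth = 2; dotted quarter = 12; dotted sixteenth = 3.
Sum: 2 + 6 + 3 + 3 + 3 + 2 + 2 + 12 + 3 = 36.
36 equals 36, so the answer is Yes.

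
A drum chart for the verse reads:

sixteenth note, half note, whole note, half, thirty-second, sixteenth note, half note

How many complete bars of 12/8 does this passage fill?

1

One bar of 12/8 = 48 thirty-second notes.
Convert each value to thirty-second notes: sixteenth note = 2; half note = 16; whole note = 32; half = 16; thirty-second = 1; sixteenth note = 2; half note = 16.
Adding: 2 + 16 + 32 + 16 + 1 + 2 + 16 = 85.
85 ÷ 48 = 1 complete bar with 37 left over.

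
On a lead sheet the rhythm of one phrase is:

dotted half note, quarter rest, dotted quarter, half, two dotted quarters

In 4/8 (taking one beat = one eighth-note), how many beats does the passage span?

One eighth-note beat = 2 sixteenth notes.
Convert each value to sixteenth notes: dotted half note = 12; quarter rest = 4; dotted quarter = 6; half = 8; dotted quarter = 6; dotted quarter = 6.
Total: 12 + 4 + 6 + 8 + 6 + 6 = 42.
42 ÷ 2 = 21 beats.

21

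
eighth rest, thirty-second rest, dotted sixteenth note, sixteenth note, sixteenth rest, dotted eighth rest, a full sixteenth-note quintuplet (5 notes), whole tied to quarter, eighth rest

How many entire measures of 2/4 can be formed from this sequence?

One bar of 2/4 = 16 thirty-second notes.
In thirty-second notes: eighth rest = 4; thirty-second rest = 1; dotted sixteenth note = 3; sixteenth note = 2; sixteenth rest = 2; dotted eighth rest = 6; a full sixteenth-note quintuplet (5 notes) (five quintuplet sixteenths span one quarter) = 8; whole tied to quarter (whole + quarter) = 40; eighth rest = 4.
Total: 4 + 1 + 3 + 2 + 2 + 6 + 8 + 40 + 4 = 70.
70 ÷ 16 = 4 complete bars with 6 left over.

4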